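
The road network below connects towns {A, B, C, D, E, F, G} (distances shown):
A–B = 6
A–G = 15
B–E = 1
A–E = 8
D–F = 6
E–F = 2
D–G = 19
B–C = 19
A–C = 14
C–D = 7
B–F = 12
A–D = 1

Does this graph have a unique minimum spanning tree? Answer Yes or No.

No

Kruskal: consider edges lightest-first.
A–D (1): add. Components now {A,D} {B} {C} {E} {F} {G}
B–E (1): add. Components now {A,D} {B,E} {C} {F} {G}
E–F (2): add. Components now {A,D} {B,E,F} {C} {G}
A–B (6): add. Components now {A,B,D,E,F} {C} {G}
D–F (6): skip — D and F already connected.
C–D (7): add. Components now {A,B,C,D,E,F} {G}
A–E (8): skip — A and E already connected.
B–F (12): skip — B and F already connected.
A–C (14): skip — A and C already connected.
A–G (15): add. Components now {A,B,C,D,E,F,G}
Non-tree edge D–F has weight 6, equal to the heaviest edge on its tree cycle — swapping gives another MST of the same weight. Not unique.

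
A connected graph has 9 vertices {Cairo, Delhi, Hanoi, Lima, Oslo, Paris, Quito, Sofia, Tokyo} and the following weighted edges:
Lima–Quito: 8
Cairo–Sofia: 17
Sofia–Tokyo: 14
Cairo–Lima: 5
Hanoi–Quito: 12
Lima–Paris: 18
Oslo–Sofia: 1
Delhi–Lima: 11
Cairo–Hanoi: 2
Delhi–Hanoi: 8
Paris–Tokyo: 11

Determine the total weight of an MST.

66

Prim, starting at Delhi.
Step 1: cheapest edge leaving the tree is Delhi–Hanoi (8); add Hanoi.
Step 2: cheapest edge leaving the tree is Cairo–Hanoi (2); add Cairo.
Step 3: cheapest edge leaving the tree is Cairo–Lima (5); add Lima.
Step 4: cheapest edge leaving the tree is Lima–Quito (8); add Quito.
Step 5: cheapest edge leaving the tree is Cairo–Sofia (17); add Sofia.
Step 6: cheapest edge leaving the tree is Oslo–Sofia (1); add Oslo.
Step 7: cheapest edge leaving the tree is Sofia–Tokyo (14); add Tokyo.
Step 8: cheapest edge leaving the tree is Paris–Tokyo (11); add Paris.
MST edges: Delhi–Hanoi, Cairo–Hanoi, Cairo–Lima, Lima–Quito, Cairo–Sofia, Oslo–Sofia, Sofia–Tokyo, Paris–Tokyo; total weight 8+2+5+8+17+1+14+11 = 66.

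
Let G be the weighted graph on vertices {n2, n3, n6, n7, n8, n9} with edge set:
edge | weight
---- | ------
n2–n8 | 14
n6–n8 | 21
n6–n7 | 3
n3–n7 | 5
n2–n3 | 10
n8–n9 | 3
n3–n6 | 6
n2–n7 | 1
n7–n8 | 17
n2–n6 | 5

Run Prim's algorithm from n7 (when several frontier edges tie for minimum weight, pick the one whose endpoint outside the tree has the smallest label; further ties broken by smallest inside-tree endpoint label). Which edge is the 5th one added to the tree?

n8-n9

Prim, starting at n7.
Step 1: frontier [n2–n7 1, n6–n7 3, n3–n7 5, n7–n8 17] → take n2–n7 (1); add n2.
Step 2: frontier [n2–n6 5, n2–n3 10, n2–n8 14, n6–n7 3, n3–n7 5, n7–n8 17] → take n6–n7 (3); add n6.
Step 3: frontier [n2–n3 10, n2–n8 14, n3–n6 6, n6–n8 21, n3–n7 5, n7–n8 17] → take n3–n7 (5); add n3.
Step 4: frontier [n2–n8 14, n6–n8 21, n7–n8 17] → take n2–n8 (14); add n8.
Step 5: frontier [n8–n9 3] → take n8–n9 (3); add n9.
The 5th edge added is n8–n9.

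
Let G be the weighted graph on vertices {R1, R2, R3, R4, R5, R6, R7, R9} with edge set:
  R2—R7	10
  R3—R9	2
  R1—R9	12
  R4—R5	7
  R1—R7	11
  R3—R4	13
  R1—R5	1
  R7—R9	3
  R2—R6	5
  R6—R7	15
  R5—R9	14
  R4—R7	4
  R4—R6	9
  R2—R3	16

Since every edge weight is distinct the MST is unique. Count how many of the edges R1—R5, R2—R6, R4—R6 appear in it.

3

Kruskal's algorithm — process edges by increasing weight (ties by edge label):
R1—R5 (1): add — endpoints in different components.
R3—R9 (2): add — endpoints in different components.
R7—R9 (3): add — endpoints in different components.
R4—R7 (4): add — endpoints in different components.
R2—R6 (5): add — endpoints in different components.
R4—R5 (7): add — endpoints in different components.
R4—R6 (9): add — endpoints in different components.
MST edge set: {R1—R5, R3—R9, R7—R9, R4—R7, R2—R6, R4—R5, R4—R6}.
Of the listed edges, {R1—R5, R2—R6, R4—R6} are in the MST → 3.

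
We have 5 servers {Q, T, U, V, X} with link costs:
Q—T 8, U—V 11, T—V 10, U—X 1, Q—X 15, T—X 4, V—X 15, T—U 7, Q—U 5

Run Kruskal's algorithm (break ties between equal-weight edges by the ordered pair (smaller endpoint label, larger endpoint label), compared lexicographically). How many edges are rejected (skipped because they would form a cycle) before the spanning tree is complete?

2

Sort edges by weight, then run Kruskal:
U—X (1): add — endpoints in different components.
T—X (4): add — endpoints in different components.
Q—U (5): add — endpoints in different components.
T—U (7): skip — T and U already connected.
Q—T (8): skip — T and Q already connected.
T—V (10): add — endpoints in different components.
Edges rejected before the tree was complete: 2.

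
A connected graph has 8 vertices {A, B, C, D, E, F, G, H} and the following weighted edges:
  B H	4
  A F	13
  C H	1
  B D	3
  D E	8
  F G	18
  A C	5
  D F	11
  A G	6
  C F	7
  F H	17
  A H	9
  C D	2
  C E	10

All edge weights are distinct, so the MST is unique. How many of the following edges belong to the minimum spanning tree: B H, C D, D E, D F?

2

Kruskal: consider edges lightest-first.
C H (1): add — endpoints in different components.
C D (2): add — endpoints in different components.
B D (3): add — endpoints in different components.
B H (4): skip — B and H already connected.
A C (5): add — endpoints in different components.
A G (6): add — endpoints in different components.
C F (7): add — endpoints in different components.
D E (8): add — endpoints in different components.
MST edge set: {C H, C D, B D, A C, A G, C F, D E}.
Of the listed edges, {C D, D E} are in the MST → 2.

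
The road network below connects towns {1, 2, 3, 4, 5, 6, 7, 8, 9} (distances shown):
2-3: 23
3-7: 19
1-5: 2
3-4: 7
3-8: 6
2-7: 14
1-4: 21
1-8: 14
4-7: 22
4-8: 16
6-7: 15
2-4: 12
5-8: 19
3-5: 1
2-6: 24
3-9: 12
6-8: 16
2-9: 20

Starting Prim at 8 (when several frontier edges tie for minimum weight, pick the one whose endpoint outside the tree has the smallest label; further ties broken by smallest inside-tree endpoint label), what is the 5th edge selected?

2-4

Prim, starting at 8.
Step 1: cheapest edge leaving the tree is 3-8 (6); add 3.
Step 2: cheapest edge leaving the tree is 3-5 (1); add 5.
Step 3: cheapest edge leaving the tree is 1-5 (2); add 1.
Step 4: cheapest edge leaving the tree is 3-4 (7); add 4.
Step 5: cheapest edge leaving the tree is 2-4 (12); add 2.
Step 6: cheapest edge leaving the tree is 3-9 (12); add 9.
Step 7: cheapest edge leaving the tree is 2-7 (14); add 7.
Step 8: cheapest edge leaving the tree is 6-7 (15); add 6.
The 5th edge added is 2-4.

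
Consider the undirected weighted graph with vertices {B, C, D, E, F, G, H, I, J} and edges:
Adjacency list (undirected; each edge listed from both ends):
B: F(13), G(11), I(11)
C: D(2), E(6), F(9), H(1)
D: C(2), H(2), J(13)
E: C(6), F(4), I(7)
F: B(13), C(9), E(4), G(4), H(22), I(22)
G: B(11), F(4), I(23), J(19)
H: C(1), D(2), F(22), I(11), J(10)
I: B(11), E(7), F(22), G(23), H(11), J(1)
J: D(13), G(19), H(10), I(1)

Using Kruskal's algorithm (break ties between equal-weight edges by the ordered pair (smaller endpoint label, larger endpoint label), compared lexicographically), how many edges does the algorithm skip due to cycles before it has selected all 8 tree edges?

Kruskal's algorithm — process edges by increasing weight (ties by edge label):
C H (1): add — endpoints in different components.
I J (1): add — endpoints in different components.
C D (2): add — endpoints in different components.
D H (2): skip — D and H already connected.
E F (4): add — endpoints in different components.
F G (4): add — endpoints in different components.
C E (6): add — endpoints in different components.
E I (7): add — endpoints in different components.
C F (9): skip — C and F already connected.
H J (10): skip — H and J already connected.
B G (11): add — endpoints in different components.
Edges rejected before the tree was complete: 3.

3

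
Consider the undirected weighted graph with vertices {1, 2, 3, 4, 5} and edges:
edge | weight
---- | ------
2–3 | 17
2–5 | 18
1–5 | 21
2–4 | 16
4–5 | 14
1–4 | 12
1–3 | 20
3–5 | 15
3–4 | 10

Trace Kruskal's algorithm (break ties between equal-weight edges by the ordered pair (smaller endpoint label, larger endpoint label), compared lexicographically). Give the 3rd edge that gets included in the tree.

Kruskal's algorithm — process edges by increasing weight (ties by edge label):
3–4 (10): add. Components now {1} {2} {3,4} {5}
1–4 (12): add. Components now {1,3,4} {2} {5}
4–5 (14): add. Components now {1,3,4,5} {2}
3–5 (15): skip — 3 and 5 already connected.
2–4 (16): add. Components now {1,2,3,4,5}
The 3rd edge added is 4–5.

4-5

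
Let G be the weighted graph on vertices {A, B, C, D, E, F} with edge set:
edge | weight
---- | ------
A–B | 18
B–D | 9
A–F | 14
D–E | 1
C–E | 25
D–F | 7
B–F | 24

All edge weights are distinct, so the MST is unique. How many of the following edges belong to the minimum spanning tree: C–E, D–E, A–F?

Kruskal's algorithm — process edges by increasing weight (ties by edge label):
D–E (1): add. Components now {A} {B} {C} {D,E} {F}
D–F (7): add. Components now {A} {B} {C} {D,E,F}
B–D (9): add. Components now {A} {B,D,E,F} {C}
A–F (14): add. Components now {A,B,D,E,F} {C}
A–B (18): skip — A and B already connected.
B–F (24): skip — B and F already connected.
C–E (25): add. Components now {A,B,C,D,E,F}
MST edge set: {D–E, D–F, B–D, A–F, C–E}.
Of the listed edges, {C–E, D–E, A–F} are in the MST → 3.

3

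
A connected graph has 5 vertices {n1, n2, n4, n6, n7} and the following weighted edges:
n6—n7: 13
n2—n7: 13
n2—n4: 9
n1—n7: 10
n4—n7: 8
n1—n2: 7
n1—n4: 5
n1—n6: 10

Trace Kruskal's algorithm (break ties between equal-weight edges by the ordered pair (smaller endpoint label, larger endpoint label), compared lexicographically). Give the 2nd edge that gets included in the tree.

Kruskal's algorithm — process edges by increasing weight (ties by edge label):
n1—n4 (5): add. Components now {n7} {n6} {n2} {n1,n4}
n1—n2 (7): add. Components now {n7} {n6} {n1,n2,n4}
n4—n7 (8): add. Components now {n1,n2,n4,n7} {n6}
n2—n4 (9): skip — n2 and n4 already connected.
n1—n6 (10): add. Components now {n1,n2,n4,n6,n7}
The 2nd edge added is n1—n2.

n1-n2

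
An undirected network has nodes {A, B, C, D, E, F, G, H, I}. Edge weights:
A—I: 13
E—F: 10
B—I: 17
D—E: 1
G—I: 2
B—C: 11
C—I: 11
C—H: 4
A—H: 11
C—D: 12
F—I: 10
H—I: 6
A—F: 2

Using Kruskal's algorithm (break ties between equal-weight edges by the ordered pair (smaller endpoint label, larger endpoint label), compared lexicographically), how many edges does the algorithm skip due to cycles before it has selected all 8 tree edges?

1

Kruskal: consider edges lightest-first.
D—E (1): add — endpoints in different components.
A—F (2): add — endpoints in different components.
G—I (2): add — endpoints in different components.
C—H (4): add — endpoints in different components.
H—I (6): add — endpoints in different components.
E—F (10): add — endpoints in different components.
F—I (10): add — endpoints in different components.
A—H (11): skip — A and H already connected.
B—C (11): add — endpoints in different components.
Edges rejected before the tree was complete: 1.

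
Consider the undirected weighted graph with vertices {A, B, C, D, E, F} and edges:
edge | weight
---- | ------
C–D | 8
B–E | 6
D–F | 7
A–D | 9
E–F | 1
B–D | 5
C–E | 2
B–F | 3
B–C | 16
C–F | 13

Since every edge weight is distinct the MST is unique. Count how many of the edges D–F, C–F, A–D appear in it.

1

Sort edges by weight, then run Kruskal:
E–F (1): add — endpoints in different components.
C–E (2): add — endpoints in different components.
B–F (3): add — endpoints in different components.
B–D (5): add — endpoints in different components.
B–E (6): skip — B and E already connected.
D–F (7): skip — D and F already connected.
C–D (8): skip — C and D already connected.
A–D (9): add — endpoints in different components.
MST edge set: {E–F, C–E, B–F, B–D, A–D}.
Of the listed edges, {A–D} are in the MST → 1.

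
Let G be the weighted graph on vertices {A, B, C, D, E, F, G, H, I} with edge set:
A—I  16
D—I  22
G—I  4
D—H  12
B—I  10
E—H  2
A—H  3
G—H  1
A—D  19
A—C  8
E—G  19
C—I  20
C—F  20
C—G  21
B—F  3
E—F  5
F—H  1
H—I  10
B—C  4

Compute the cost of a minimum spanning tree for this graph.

Kruskal: consider edges lightest-first.
F—H (1): add — endpoints in different components.
G—H (1): add — endpoints in different components.
E—H (2): add — endpoints in different components.
A—H (3): add — endpoints in different components.
B—F (3): add — endpoints in different components.
B—C (4): add — endpoints in different components.
G—I (4): add — endpoints in different components.
E—F (5): skip — E and F already connected.
A—C (8): skip — A and C already connected.
B—I (10): skip — B and I already connected.
H—I (10): skip — H and I already connected.
D—H (12): add — endpoints in different components.
MST edges: F—H, G—H, E—H, A—H, B—F, B—C, G—I, D—H; total weight 1+1+2+3+3+4+4+12 = 30.

30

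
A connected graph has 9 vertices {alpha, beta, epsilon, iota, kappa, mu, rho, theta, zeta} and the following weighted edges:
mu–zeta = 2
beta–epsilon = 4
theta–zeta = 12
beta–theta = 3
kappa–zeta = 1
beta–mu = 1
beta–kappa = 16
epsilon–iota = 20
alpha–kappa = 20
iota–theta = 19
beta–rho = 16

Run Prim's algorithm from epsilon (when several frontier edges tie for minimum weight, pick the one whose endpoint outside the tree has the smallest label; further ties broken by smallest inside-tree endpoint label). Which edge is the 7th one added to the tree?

Prim's algorithm from epsilon:
Step 1: cheapest edge leaving the tree is beta–epsilon (4); add beta.
Step 2: cheapest edge leaving the tree is beta–mu (1); add mu.
Step 3: cheapest edge leaving the tree is mu–zeta (2); add zeta.
Step 4: cheapest edge leaving the tree is kappa–zeta (1); add kappa.
Step 5: cheapest edge leaving the tree is beta–theta (3); add theta.
Step 6: cheapest edge leaving the tree is beta–rho (16); add rho.
Step 7: cheapest edge leaving the tree is iota–theta (19); add iota.
Step 8: cheapest edge leaving the tree is alpha–kappa (20); add alpha.
The 7th edge added is iota–theta.

iota-theta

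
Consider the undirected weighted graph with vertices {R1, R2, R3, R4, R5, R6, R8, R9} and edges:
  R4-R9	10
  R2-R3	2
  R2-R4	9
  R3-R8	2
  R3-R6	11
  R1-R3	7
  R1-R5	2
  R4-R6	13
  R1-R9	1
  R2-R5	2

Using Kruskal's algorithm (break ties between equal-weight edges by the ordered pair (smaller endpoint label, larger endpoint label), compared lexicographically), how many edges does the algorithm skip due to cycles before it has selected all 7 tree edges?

Kruskal: consider edges lightest-first.
R1-R9 (1): add — endpoints in different components.
R1-R5 (2): add — endpoints in different components.
R2-R3 (2): add — endpoints in different components.
R2-R5 (2): add — endpoints in different components.
R3-R8 (2): add — endpoints in different components.
R1-R3 (7): skip — R3 and R1 already connected.
R2-R4 (9): add — endpoints in different components.
R4-R9 (10): skip — R4 and R9 already connected.
R3-R6 (11): add — endpoints in different components.
Edges rejected before the tree was complete: 2.

2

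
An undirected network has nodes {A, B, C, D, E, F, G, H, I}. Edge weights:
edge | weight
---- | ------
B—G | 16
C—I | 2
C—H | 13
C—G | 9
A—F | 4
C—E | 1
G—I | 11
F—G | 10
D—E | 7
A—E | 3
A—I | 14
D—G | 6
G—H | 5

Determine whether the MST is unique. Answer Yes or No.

Kruskal: consider edges lightest-first.
C—E (1): add — endpoints in different components.
C—I (2): add — endpoints in different components.
A—E (3): add — endpoints in different components.
A—F (4): add — endpoints in different components.
G—H (5): add — endpoints in different components.
D—G (6): add — endpoints in different components.
D—E (7): add — endpoints in different components.
C—G (9): skip — C and G already connected.
F—G (10): skip — F and G already connected.
G—I (11): skip — G and I already connected.
C—H (13): skip — C and H already connected.
A—I (14): skip — A and I already connected.
B—G (16): add — endpoints in different components.
Every non-tree edge has weight strictly greater than the heaviest edge on the tree path between its endpoints, so the MST is unique.

Yes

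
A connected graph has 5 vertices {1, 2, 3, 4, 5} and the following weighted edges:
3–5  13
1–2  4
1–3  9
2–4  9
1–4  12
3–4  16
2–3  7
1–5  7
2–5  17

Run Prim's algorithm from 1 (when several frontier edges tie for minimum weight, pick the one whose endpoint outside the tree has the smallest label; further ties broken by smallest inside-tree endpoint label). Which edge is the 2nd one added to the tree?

2-3

Prim, starting at 1.
Step 1: frontier [1–2 4, 1–5 7, 1–3 9, 1–4 12] → take 1–2 (4); add 2.
Step 2: frontier [1–5 7, 1–3 9, 1–4 12, 2–3 7, 2–4 9, 2–5 17] → take 2–3 (7); add 3.
Step 3: frontier [1–5 7, 1–4 12, 2–4 9, 2–5 17, 3–5 13, 3–4 16] → take 1–5 (7); add 5.
Step 4: frontier [1–4 12, 2–4 9, 3–4 16] → take 2–4 (9); add 4.
The 2nd edge added is 2–3.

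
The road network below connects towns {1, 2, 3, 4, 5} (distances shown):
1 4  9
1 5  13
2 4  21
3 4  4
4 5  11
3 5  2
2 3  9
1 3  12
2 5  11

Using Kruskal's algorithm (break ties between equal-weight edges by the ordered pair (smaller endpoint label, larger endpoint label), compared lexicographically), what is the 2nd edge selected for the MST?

Kruskal: consider edges lightest-first.
3 5 (2): add — endpoints in different components.
3 4 (4): add — endpoints in different components.
1 4 (9): add — endpoints in different components.
2 3 (9): add — endpoints in different components.
The 2nd edge added is 3 4.

3-4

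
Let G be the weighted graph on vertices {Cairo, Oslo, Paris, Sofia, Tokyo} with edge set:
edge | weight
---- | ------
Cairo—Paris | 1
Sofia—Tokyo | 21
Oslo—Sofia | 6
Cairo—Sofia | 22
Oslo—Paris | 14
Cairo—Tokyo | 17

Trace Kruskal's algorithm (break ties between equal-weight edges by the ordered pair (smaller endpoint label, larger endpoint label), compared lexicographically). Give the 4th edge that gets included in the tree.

Sort edges by weight, then run Kruskal:
Cairo—Paris (1): add. Components now {Oslo} {Cairo,Paris} {Sofia} {Tokyo}
Oslo—Sofia (6): add. Components now {Oslo,Sofia} {Cairo,Paris} {Tokyo}
Oslo—Paris (14): add. Components now {Cairo,Oslo,Paris,Sofia} {Tokyo}
Cairo—Tokyo (17): add. Components now {Cairo,Oslo,Paris,Sofia,Tokyo}
The 4th edge added is Cairo—Tokyo.

Cairo-Tokyo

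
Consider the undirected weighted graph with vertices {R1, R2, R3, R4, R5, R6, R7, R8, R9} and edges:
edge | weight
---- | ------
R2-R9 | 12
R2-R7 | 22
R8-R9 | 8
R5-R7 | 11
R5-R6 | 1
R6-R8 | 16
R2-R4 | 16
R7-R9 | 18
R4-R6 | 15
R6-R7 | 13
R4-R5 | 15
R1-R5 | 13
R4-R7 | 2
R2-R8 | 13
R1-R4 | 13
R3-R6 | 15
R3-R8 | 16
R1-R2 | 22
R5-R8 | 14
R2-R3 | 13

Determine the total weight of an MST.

Kruskal: consider edges lightest-first.
R5-R6 (1): add — endpoints in different components.
R4-R7 (2): add — endpoints in different components.
R8-R9 (8): add — endpoints in different components.
R5-R7 (11): add — endpoints in different components.
R2-R9 (12): add — endpoints in different components.
R1-R4 (13): add — endpoints in different components.
R1-R5 (13): skip — R1 and R5 already connected.
R2-R3 (13): add — endpoints in different components.
R2-R8 (13): skip — R2 and R8 already connected.
R6-R7 (13): skip — R6 and R7 already connected.
R5-R8 (14): add — endpoints in different components.
MST edges: R5-R6, R4-R7, R8-R9, R5-R7, R2-R9, R1-R4, R2-R3, R5-R8; total weight 1+2+8+11+12+13+13+14 = 74.

74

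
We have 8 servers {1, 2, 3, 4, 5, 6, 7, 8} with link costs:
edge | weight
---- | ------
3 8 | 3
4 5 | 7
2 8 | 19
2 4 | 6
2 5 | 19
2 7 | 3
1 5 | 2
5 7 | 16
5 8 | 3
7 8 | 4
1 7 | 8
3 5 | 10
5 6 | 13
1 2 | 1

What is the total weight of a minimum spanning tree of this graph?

31

Prim, starting at 5.
Step 1: frontier [1 5 2, 5 8 3, 4 5 7, 3 5 10, 5 6 13, 5 7 16, 2 5 19] → take 1 5 (2); add 1.
Step 2: frontier [1 2 1, 1 7 8, 5 8 3, 4 5 7, 3 5 10, 5 6 13, 5 7 16, 2 5 19] → take 1 2 (1); add 2.
Step 3: frontier [1 7 8, 2 7 3, 2 4 6, 2 8 19, 5 8 3, 4 5 7, 3 5 10, 5 6 13, 5 7 16] → take 2 7 (3); add 7.
Step 4: frontier [2 4 6, 2 8 19, 5 8 3, 4 5 7, 3 5 10, 5 6 13, 7 8 4] → take 5 8 (3); add 8.
Step 5: frontier [2 4 6, 4 5 7, 3 5 10, 5 6 13, 3 8 3] → take 3 8 (3); add 3.
Step 6: frontier [2 4 6, 4 5 7, 5 6 13] → take 2 4 (6); add 4.
Step 7: frontier [5 6 13] → take 5 6 (13); add 6.
MST edges: 1 5, 1 2, 2 7, 5 8, 3 8, 2 4, 5 6; total weight 2+1+3+3+3+6+13 = 31.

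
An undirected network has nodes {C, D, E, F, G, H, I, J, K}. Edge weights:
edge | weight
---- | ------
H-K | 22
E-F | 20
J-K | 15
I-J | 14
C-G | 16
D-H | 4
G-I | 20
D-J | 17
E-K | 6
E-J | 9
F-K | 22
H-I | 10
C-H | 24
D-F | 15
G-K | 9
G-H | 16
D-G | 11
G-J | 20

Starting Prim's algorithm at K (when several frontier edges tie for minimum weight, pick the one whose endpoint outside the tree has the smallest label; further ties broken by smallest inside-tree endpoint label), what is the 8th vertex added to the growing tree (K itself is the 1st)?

Prim, starting at K.
Step 1: cheapest edge leaving the tree is E-K (6); add E.
Step 2: cheapest edge leaving the tree is G-K (9); add G.
Step 3: cheapest edge leaving the tree is E-J (9); add J.
Step 4: cheapest edge leaving the tree is D-G (11); add D.
Step 5: cheapest edge leaving the tree is D-H (4); add H.
Step 6: cheapest edge leaving the tree is H-I (10); add I.
Step 7: cheapest edge leaving the tree is D-F (15); add F.
Step 8: cheapest edge leaving the tree is C-G (16); add C.
Vertex order: K, E, G, J, D, H, I, F, C. The 8th vertex is F.

F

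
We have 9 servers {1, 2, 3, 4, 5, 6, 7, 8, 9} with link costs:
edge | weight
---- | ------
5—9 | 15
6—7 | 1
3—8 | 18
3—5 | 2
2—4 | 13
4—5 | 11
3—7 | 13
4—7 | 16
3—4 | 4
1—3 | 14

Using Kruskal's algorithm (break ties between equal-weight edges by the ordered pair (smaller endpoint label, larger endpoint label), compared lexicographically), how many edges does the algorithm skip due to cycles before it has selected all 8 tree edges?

Kruskal: consider edges lightest-first.
6—7 (1): add — endpoints in different components.
3—5 (2): add — endpoints in different components.
3—4 (4): add — endpoints in different components.
4—5 (11): skip — 4 and 5 already connected.
2—4 (13): add — endpoints in different components.
3—7 (13): add — endpoints in different components.
1—3 (14): add — endpoints in different components.
5—9 (15): add — endpoints in different components.
4—7 (16): skip — 4 and 7 already connected.
3—8 (18): add — endpoints in different components.
Edges rejected before the tree was complete: 2.

2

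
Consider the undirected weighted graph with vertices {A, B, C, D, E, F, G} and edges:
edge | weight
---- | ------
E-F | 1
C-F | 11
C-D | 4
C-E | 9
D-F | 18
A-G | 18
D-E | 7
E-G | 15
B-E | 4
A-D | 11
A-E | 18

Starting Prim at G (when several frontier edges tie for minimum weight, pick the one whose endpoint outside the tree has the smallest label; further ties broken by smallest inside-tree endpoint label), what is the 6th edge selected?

A-D

Prim, starting at G.
Step 1: cheapest edge leaving the tree is E-G (15); add E.
Step 2: cheapest edge leaving the tree is E-F (1); add F.
Step 3: cheapest edge leaving the tree is B-E (4); add B.
Step 4: cheapest edge leaving the tree is D-E (7); add D.
Step 5: cheapest edge leaving the tree is C-D (4); add C.
Step 6: cheapest edge leaving the tree is A-D (11); add A.
The 6th edge added is A-D.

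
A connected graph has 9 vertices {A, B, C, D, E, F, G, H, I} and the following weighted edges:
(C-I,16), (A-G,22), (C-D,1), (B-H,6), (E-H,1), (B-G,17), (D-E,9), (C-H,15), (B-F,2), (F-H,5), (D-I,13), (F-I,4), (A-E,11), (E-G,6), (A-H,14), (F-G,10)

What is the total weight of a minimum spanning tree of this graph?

Sort edges by weight, then run Kruskal:
C-D (1): add — endpoints in different components.
E-H (1): add — endpoints in different components.
B-F (2): add — endpoints in different components.
F-I (4): add — endpoints in different components.
F-H (5): add — endpoints in different components.
B-H (6): skip — B and H already connected.
E-G (6): add — endpoints in different components.
D-E (9): add — endpoints in different components.
F-G (10): skip — F and G already connected.
A-E (11): add — endpoints in different components.
MST edges: C-D, E-H, B-F, F-I, F-H, E-G, D-E, A-E; total weight 1+1+2+4+5+6+9+11 = 39.

39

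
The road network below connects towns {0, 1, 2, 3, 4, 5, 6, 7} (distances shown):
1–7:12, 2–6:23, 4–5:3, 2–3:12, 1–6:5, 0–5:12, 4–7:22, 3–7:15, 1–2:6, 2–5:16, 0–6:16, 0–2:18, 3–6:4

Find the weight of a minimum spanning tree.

58

Grow the tree from 6 using Prim:
Step 1: cheapest edge leaving the tree is 3–6 (4); add 3.
Step 2: cheapest edge leaving the tree is 1–6 (5); add 1.
Step 3: cheapest edge leaving the tree is 1–2 (6); add 2.
Step 4: cheapest edge leaving the tree is 1–7 (12); add 7.
Step 5: cheapest edge leaving the tree is 0–6 (16); add 0.
Step 6: cheapest edge leaving the tree is 0–5 (12); add 5.
Step 7: cheapest edge leaving the tree is 4–5 (3); add 4.
MST edges: 3–6, 1–6, 1–2, 1–7, 0–6, 0–5, 4–5; total weight 4+5+6+12+16+12+3 = 58.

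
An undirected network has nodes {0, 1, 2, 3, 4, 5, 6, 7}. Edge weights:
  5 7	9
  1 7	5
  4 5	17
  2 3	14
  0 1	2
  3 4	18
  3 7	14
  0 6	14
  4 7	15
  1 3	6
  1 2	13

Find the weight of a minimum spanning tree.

64

Kruskal: consider edges lightest-first.
0 1 (2): add — endpoints in different components.
1 7 (5): add — endpoints in different components.
1 3 (6): add — endpoints in different components.
5 7 (9): add — endpoints in different components.
1 2 (13): add — endpoints in different components.
0 6 (14): add — endpoints in different components.
2 3 (14): skip — 2 and 3 already connected.
3 7 (14): skip — 3 and 7 already connected.
4 7 (15): add — endpoints in different components.
MST edges: 0 1, 1 7, 1 3, 5 7, 1 2, 0 6, 4 7; total weight 2+5+6+9+13+14+15 = 64.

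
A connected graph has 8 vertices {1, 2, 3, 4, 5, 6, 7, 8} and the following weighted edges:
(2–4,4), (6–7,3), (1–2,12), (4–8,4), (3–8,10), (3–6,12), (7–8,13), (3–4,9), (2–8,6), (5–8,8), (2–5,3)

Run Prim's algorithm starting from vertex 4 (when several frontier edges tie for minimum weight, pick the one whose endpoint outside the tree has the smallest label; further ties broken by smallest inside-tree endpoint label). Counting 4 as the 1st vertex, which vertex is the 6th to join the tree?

Prim, starting at 4.
Step 1: cheapest edge leaving the tree is 2–4 (4); add 2.
Step 2: cheapest edge leaving the tree is 2–5 (3); add 5.
Step 3: cheapest edge leaving the tree is 4–8 (4); add 8.
Step 4: cheapest edge leaving the tree is 3–4 (9); add 3.
Step 5: cheapest edge leaving the tree is 1–2 (12); add 1.
Step 6: cheapest edge leaving the tree is 3–6 (12); add 6.
Step 7: cheapest edge leaving the tree is 6–7 (3); add 7.
Vertex order: 4, 2, 5, 8, 3, 1, 6, 7. The 6th vertex is 1.

1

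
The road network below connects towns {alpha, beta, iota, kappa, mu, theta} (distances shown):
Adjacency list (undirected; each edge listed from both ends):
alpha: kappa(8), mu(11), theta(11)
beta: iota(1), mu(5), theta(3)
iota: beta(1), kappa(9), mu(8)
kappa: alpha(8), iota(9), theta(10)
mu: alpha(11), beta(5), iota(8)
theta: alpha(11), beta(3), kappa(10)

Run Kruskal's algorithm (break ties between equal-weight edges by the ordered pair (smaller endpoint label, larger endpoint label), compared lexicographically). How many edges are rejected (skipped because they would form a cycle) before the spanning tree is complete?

Sort edges by weight, then run Kruskal:
beta-iota (1): add. Components now {beta,iota} {theta} {kappa} {mu} {alpha}
beta-theta (3): add. Components now {beta,iota,theta} {kappa} {mu} {alpha}
beta-mu (5): add. Components now {beta,iota,mu,theta} {kappa} {alpha}
alpha-kappa (8): add. Components now {beta,iota,mu,theta} {alpha,kappa}
iota-mu (8): skip — iota and mu already connected.
iota-kappa (9): add. Components now {alpha,beta,iota,kappa,mu,theta}
Edges rejected before the tree was complete: 1.

1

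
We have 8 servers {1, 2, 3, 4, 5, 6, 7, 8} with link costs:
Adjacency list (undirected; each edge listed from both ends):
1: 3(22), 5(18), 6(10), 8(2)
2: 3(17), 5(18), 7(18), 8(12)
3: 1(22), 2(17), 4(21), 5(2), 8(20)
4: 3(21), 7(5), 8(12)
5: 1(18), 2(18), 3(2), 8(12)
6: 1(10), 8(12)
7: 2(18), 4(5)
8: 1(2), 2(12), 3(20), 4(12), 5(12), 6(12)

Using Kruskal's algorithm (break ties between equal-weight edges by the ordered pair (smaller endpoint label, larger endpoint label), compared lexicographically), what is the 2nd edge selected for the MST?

Kruskal's algorithm — process edges by increasing weight (ties by edge label):
1 8 (2): add — endpoints in different components.
3 5 (2): add — endpoints in different components.
4 7 (5): add — endpoints in different components.
1 6 (10): add — endpoints in different components.
2 8 (12): add — endpoints in different components.
4 8 (12): add — endpoints in different components.
5 8 (12): add — endpoints in different components.
The 2nd edge added is 3 5.

3-5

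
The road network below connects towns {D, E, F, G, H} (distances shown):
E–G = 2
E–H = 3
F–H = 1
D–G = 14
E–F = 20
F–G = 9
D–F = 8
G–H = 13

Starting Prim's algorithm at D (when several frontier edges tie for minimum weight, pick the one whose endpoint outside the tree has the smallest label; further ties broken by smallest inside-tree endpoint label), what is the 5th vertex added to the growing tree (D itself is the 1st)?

Prim, starting at D.
Step 1: cheapest edge leaving the tree is D–F (8); add F.
Step 2: cheapest edge leaving the tree is F–H (1); add H.
Step 3: cheapest edge leaving the tree is E–H (3); add E.
Step 4: cheapest edge leaving the tree is E–G (2); add G.
Vertex order: D, F, H, E, G. The 5th vertex is G.

G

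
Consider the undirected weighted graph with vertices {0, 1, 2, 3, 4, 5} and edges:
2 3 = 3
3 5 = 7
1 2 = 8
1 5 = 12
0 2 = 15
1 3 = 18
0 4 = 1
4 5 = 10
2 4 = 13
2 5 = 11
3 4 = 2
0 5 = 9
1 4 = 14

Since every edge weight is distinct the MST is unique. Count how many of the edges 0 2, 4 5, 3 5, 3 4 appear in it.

2

Sort edges by weight, then run Kruskal:
0 4 (1): add. Components now {0,4} {1} {2} {3} {5}
3 4 (2): add. Components now {0,3,4} {1} {2} {5}
2 3 (3): add. Components now {0,2,3,4} {1} {5}
3 5 (7): add. Components now {0,2,3,4,5} {1}
1 2 (8): add. Components now {0,1,2,3,4,5}
MST edge set: {0 4, 3 4, 2 3, 3 5, 1 2}.
Of the listed edges, {3 5, 3 4} are in the MST → 2.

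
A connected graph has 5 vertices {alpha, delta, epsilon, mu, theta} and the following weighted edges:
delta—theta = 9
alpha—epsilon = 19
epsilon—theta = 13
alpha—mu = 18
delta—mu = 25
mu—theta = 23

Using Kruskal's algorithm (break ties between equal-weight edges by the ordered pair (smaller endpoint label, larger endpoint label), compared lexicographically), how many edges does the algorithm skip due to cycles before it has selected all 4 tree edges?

Kruskal's algorithm — process edges by increasing weight (ties by edge label):
delta—theta (9): add. Components now {mu} {alpha} {delta,theta} {epsilon}
epsilon—theta (13): add. Components now {mu} {alpha} {delta,epsilon,theta}
alpha—mu (18): add. Components now {alpha,mu} {delta,epsilon,theta}
alpha—epsilon (19): add. Components now {alpha,delta,epsilon,mu,theta}
Edges rejected before the tree was complete: 0.

0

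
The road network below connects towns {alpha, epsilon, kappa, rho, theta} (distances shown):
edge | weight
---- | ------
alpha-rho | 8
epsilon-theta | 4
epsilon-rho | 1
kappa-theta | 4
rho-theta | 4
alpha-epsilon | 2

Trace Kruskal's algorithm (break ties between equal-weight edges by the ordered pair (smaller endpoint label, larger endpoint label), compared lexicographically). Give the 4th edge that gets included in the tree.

Sort edges by weight, then run Kruskal:
epsilon-rho (1): add. Components now {alpha} {epsilon,rho} {theta} {kappa}
alpha-epsilon (2): add. Components now {alpha,epsilon,rho} {theta} {kappa}
epsilon-theta (4): add. Components now {alpha,epsilon,rho,theta} {kappa}
kappa-theta (4): add. Components now {alpha,epsilon,kappa,rho,theta}
The 4th edge added is kappa-theta.

kappa-theta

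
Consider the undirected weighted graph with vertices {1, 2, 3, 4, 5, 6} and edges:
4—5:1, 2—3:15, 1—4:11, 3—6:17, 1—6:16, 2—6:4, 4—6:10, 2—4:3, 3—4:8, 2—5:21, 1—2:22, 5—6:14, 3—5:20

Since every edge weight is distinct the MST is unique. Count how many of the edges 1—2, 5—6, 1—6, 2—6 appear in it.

1

Sort edges by weight, then run Kruskal:
4—5 (1): add — endpoints in different components.
2—4 (3): add — endpoints in different components.
2—6 (4): add — endpoints in different components.
3—4 (8): add — endpoints in different components.
4—6 (10): skip — 4 and 6 already connected.
1—4 (11): add — endpoints in different components.
MST edge set: {4—5, 2—4, 2—6, 3—4, 1—4}.
Of the listed edges, {2—6} are in the MST → 1.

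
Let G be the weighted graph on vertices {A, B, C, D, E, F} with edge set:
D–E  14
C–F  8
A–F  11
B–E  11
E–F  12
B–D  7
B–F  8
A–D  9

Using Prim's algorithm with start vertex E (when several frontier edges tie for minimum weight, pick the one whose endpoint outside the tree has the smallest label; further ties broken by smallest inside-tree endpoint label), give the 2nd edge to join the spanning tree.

B-D

Prim, starting at E.
Step 1: cheapest edge leaving the tree is B–E (11); add B.
Step 2: cheapest edge leaving the tree is B–D (7); add D.
Step 3: cheapest edge leaving the tree is B–F (8); add F.
Step 4: cheapest edge leaving the tree is C–F (8); add C.
Step 5: cheapest edge leaving the tree is A–D (9); add A.
The 2nd edge added is B–D.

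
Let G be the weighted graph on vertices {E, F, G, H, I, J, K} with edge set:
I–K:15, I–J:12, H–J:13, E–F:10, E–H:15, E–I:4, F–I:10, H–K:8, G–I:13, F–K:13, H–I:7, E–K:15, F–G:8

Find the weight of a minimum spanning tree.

Prim's algorithm from K:
Step 1: frontier [H–K 8, F–K 13, E–K 15, I–K 15] → take H–K (8); add H.
Step 2: frontier [H–I 7, H–J 13, E–H 15, F–K 13, E–K 15, I–K 15] → take H–I (7); add I.
Step 3: frontier [H–J 13, E–H 15, E–I 4, F–I 10, I–J 12, G–I 13, F–K 13, E–K 15] → take E–I (4); add E.
Step 4: frontier [E–F 10, H–J 13, F–I 10, I–J 12, G–I 13, F–K 13] → take E–F (10); add F.
Step 5: frontier [F–G 8, H–J 13, I–J 12, G–I 13] → take F–G (8); add G.
Step 6: frontier [H–J 13, I–J 12] → take I–J (12); add J.
MST edges: H–K, H–I, E–I, E–F, F–G, I–J; total weight 8+7+4+10+8+12 = 49.

49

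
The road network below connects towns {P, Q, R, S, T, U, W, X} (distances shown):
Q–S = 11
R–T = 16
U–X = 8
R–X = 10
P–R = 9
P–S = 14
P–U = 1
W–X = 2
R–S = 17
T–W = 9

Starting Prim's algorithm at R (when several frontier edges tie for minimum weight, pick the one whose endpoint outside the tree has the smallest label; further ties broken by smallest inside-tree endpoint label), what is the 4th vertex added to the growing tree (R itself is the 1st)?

X

Grow the tree from R using Prim:
Step 1: cheapest edge leaving the tree is P–R (9); add P.
Step 2: cheapest edge leaving the tree is P–U (1); add U.
Step 3: cheapest edge leaving the tree is U–X (8); add X.
Step 4: cheapest edge leaving the tree is W–X (2); add W.
Step 5: cheapest edge leaving the tree is T–W (9); add T.
Step 6: cheapest edge leaving the tree is P–S (14); add S.
Step 7: cheapest edge leaving the tree is Q–S (11); add Q.
Vertex order: R, P, U, X, W, T, S, Q. The 4th vertex is X.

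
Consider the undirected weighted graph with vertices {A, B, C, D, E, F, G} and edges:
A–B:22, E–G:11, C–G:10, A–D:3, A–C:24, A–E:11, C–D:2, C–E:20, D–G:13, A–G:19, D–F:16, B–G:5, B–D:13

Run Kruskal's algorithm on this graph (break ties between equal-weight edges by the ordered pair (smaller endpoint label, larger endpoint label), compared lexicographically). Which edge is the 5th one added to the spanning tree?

Kruskal: consider edges lightest-first.
C–D (2): add. Components now {A} {B} {C,D} {E} {F} {G}
A–D (3): add. Components now {A,C,D} {B} {E} {F} {G}
B–G (5): add. Components now {A,C,D} {B,G} {E} {F}
C–G (10): add. Components now {A,B,C,D,G} {E} {F}
A–E (11): add. Components now {A,B,C,D,E,G} {F}
E–G (11): skip — E and G already connected.
B–D (13): skip — B and D already connected.
D–G (13): skip — D and G already connected.
D–F (16): add. Components now {A,B,C,D,E,F,G}
The 5th edge added is A–E.

A-E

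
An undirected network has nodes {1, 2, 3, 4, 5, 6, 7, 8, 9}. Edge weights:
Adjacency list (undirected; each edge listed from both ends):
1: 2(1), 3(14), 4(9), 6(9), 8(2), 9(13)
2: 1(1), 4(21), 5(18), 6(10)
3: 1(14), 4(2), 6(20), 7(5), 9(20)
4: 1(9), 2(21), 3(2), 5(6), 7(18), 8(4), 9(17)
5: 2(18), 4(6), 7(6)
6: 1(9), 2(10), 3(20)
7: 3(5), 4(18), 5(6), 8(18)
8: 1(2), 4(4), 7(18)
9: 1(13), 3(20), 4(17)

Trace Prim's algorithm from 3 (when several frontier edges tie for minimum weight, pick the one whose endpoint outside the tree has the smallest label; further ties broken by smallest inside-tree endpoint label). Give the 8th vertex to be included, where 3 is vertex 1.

6

Prim's algorithm from 3:
Step 1: cheapest edge leaving the tree is 3-4 (2); add 4.
Step 2: cheapest edge leaving the tree is 4-8 (4); add 8.
Step 3: cheapest edge leaving the tree is 1-8 (2); add 1.
Step 4: cheapest edge leaving the tree is 1-2 (1); add 2.
Step 5: cheapest edge leaving the tree is 3-7 (5); add 7.
Step 6: cheapest edge leaving the tree is 4-5 (6); add 5.
Step 7: cheapest edge leaving the tree is 1-6 (9); add 6.
Step 8: cheapest edge leaving the tree is 1-9 (13); add 9.
Vertex order: 3, 4, 8, 1, 2, 7, 5, 6, 9. The 8th vertex is 6.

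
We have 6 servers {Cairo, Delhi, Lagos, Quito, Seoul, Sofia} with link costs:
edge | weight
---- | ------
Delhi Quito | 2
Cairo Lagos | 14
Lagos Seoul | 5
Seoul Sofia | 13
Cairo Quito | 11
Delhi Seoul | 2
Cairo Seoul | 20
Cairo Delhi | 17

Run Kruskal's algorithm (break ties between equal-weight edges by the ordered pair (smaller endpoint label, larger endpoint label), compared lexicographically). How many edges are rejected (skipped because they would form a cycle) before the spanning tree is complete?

0

Kruskal: consider edges lightest-first.
Delhi Quito (2): add — endpoints in different components.
Delhi Seoul (2): add — endpoints in different components.
Lagos Seoul (5): add — endpoints in different components.
Cairo Quito (11): add — endpoints in different components.
Seoul Sofia (13): add — endpoints in different components.
Edges rejected before the tree was complete: 0.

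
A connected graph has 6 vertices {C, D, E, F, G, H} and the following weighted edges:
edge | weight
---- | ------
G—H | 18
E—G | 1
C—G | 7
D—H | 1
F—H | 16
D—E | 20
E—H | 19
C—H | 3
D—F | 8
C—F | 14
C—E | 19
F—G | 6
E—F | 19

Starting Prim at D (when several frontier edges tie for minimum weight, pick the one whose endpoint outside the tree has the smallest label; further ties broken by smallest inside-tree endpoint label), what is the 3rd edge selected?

C-G

Prim, starting at D.
Step 1: cheapest edge leaving the tree is D—H (1); add H.
Step 2: cheapest edge leaving the tree is C—H (3); add C.
Step 3: cheapest edge leaving the tree is C—G (7); add G.
Step 4: cheapest edge leaving the tree is E—G (1); add E.
Step 5: cheapest edge leaving the tree is F—G (6); add F.
The 3rd edge added is C—G.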